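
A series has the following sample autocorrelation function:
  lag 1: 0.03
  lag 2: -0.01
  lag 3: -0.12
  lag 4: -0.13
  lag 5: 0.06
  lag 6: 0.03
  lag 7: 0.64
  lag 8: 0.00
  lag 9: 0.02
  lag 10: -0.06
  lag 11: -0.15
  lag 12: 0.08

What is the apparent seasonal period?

The largest autocorrelation is r_7 = 0.64; the remaining lags stay at or below 0.08.
The dominant spike at lag 7 indicates a seasonal period of 7.

7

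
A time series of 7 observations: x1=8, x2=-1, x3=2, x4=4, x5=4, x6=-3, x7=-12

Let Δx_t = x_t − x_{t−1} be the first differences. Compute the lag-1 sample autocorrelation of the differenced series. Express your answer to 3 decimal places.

First differences Δx: -9, 3, 2, 0, -7, -9
Mean of differences = -3.3333
Numerator Σ(Δx_t−Δx̄)(Δx_{t+1}−Δx̄) = 24.2222
Denominator Σ(Δx_t−Δx̄)² = 157.3333
r_1(Δx) = 24.2222 / 157.3333 = 0.154

0.154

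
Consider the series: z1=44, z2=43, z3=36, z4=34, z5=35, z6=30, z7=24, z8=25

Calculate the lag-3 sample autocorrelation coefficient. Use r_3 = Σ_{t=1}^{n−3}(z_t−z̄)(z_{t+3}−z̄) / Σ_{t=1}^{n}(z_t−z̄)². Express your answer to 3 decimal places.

Mean z̄ = (44 + 43 + 36 + 34 + 35 + 30 + 24 + 25)/8 = 33.8750
Deviations from mean: 10.1250, 9.1250, 2.1250, 0.1250, 1.1250, -3.8750, -9.8750, -8.8750
Numerator Σ_{t=1}^{5}(z_t−z̄)(z_{t+3}−z̄) = -7.9219
Denominator Σ(z_t−z̄)² = 382.8750
r_3 = -7.9219 / 382.8750 = -0.021

-0.021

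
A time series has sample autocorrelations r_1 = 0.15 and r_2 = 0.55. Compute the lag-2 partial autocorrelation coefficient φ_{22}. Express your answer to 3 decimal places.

0.540

φ_{22} = (r_2 − r_1²) / (1 − r_1²)
r_1² = (0.15)² = 0.0225
Numerator = 0.55 − 0.0225 = 0.5275; denominator = 1 − 0.0225 = 0.9775
φ_{22} = 0.5275 / 0.9775 = 0.540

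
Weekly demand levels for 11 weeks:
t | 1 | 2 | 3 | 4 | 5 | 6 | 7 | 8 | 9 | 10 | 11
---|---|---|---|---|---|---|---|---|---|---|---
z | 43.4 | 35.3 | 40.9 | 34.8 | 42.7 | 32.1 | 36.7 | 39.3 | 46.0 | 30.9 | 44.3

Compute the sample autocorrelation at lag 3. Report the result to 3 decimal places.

-0.247

Mean z̄ = (43.4 + 35.3 + 40.9 + 34.8 + 42.7 + 32.1 + 36.7 + 39.3 + 46.0 + 30.9 + 44.3)/11 = 38.7636
Numerator Σ_{t=1}^{8}(z_t−z̄)(z_{t+3}−z̄) = -64.9794
Denominator Σ(z_t−z̄)² = 263.0655
r_3 = -64.9794 / 263.0655 = -0.247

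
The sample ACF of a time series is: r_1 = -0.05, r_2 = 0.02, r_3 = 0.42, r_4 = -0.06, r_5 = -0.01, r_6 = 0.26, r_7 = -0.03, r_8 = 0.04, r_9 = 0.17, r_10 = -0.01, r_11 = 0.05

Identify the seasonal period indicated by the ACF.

The largest autocorrelation is r_3 = 0.42, with weaker echoes at lags 6 (0.26) and 9 (0.17); the remaining lags stay at or below 0.05.
The dominant spike at lag 3 indicates a seasonal period of 3.

3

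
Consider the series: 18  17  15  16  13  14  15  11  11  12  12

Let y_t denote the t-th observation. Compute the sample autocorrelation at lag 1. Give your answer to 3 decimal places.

0.534

Mean ȳ = (18 + 17 + 15 + 16 + 13 + 14 + 15 + 11 + 11 + 12 + 12)/11 = 14.0000
Numerator Σ_{t=1}^{10}(y_t−ȳ)(y_{t+1}−ȳ) = 31.0000
Denominator Σ(y_t−ȳ)² = 58.0000
r_1 = 31.0000 / 58.0000 = 0.534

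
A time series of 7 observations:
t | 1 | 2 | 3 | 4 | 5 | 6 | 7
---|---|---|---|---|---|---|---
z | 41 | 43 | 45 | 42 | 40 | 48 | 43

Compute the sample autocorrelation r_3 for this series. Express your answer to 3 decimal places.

0.282

Mean z̄ = (41 + 43 + 45 + 42 + 40 + 48 + 43)/7 = 43.1429
Numerator Σ_{t=1}^{4}(z_t−z̄)(z_{t+3}−z̄) = 12.0816
Denominator Σ(z_t−z̄)² = 42.8571
r_3 = 12.0816 / 42.8571 = 0.282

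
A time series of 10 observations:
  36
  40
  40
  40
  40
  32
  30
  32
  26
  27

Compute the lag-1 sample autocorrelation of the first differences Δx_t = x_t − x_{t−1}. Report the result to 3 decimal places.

First differences Δx: 4, 0, 0, 0, -8, -2, 2, -6, 1
Mean of differences = -1.0000
Numerator Σ(Δx_t−Δx̄)(Δx_{t+1}−Δx̄) = -21.0000
Denominator Σ(Δx_t−Δx̄)² = 116.0000
r_1(Δx) = -21.0000 / 116.0000 = -0.181

-0.181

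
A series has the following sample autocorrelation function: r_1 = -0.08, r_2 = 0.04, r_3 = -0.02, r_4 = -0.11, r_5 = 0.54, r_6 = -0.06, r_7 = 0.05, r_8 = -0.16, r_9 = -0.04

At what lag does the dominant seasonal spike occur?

5

The largest autocorrelation is r_5 = 0.54; the remaining lags stay at or below 0.05.
The dominant spike at lag 5 indicates a seasonal period of 5.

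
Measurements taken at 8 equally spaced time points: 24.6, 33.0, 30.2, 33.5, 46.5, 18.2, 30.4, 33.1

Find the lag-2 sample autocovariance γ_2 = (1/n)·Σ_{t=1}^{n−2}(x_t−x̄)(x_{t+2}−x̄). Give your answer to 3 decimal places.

-8.919

Mean x̄ = (24.6 + 33.0 + 30.2 + 33.5 + 46.5 + 18.2 + 30.4 + 33.1)/8 = 31.1875
Σ_{t=1}^{6}(x_t−x̄)(x_{t+2}−x̄) = -71.3553
γ_2 = -71.3553 / 8 = -8.919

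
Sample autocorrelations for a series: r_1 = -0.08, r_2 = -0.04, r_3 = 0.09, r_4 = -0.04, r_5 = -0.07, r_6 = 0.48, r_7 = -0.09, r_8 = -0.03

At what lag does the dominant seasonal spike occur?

6

The largest autocorrelation is r_6 = 0.48; the remaining lags stay at or below 0.09.
The dominant spike at lag 6 indicates a seasonal period of 6.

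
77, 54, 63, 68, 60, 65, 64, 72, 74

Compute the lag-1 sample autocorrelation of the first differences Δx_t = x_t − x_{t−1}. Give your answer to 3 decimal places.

-0.293

First differences Δx: -23, 9, 5, -8, 5, -1, 8, 2
Mean of differences = -0.3750
Numerator Σ(Δx_t−Δx̄)(Δx_{t+1}−Δx̄) = -232.3906
Denominator Σ(Δx_t−Δx̄)² = 791.8750
r_1(Δx) = -232.3906 / 791.8750 = -0.293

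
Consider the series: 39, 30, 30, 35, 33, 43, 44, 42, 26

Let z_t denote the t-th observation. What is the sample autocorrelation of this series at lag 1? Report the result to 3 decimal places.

Mean z̄ = (39 + 30 + 30 + 35 + 33 + 43 + 44 + 42 + 26)/9 = 35.7778
Numerator Σ_{t=1}^{8}(z_t−z̄)(z_{t+1}−z̄) = 51.0617
Denominator Σ(z_t−z̄)² = 339.5556
r_1 = 51.0617 / 339.5556 = 0.150

0.150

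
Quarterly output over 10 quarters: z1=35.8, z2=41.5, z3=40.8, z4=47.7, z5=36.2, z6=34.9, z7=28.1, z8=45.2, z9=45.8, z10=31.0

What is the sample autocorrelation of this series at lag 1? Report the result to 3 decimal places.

-0.087

Mean z̄ = (35.8 + 41.5 + 40.8 + 47.7 + 36.2 + 34.9 + 28.1 + 45.2 + 45.8 + 31.0)/10 = 38.7000
Numerator Σ_{t=1}^{9}(z_t−z̄)(z_{t+1}−z̄) = -33.4800
Denominator Σ(z_t−z̄)² = 386.6600
r_1 = -33.4800 / 386.6600 = -0.087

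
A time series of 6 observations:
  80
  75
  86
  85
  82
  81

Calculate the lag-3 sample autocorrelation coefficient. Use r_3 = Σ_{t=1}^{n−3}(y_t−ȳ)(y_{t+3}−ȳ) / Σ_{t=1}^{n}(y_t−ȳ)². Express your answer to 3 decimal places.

Mean ȳ = (80 + 75 + 86 + 85 + 82 + 81)/6 = 81.5000
Deviations from mean: -1.5000, -6.5000, 4.5000, 3.5000, 0.5000, -0.5000
Numerator Σ_{t=1}^{3}(y_t−ȳ)(y_{t+3}−ȳ) = -10.7500
Denominator Σ(y_t−ȳ)² = 77.5000
r_3 = -10.7500 / 77.5000 = -0.139

-0.139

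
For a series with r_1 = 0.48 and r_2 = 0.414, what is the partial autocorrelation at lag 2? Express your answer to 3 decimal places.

0.239

φ_{22} = (r_2 − r_1²) / (1 − r_1²)
r_1² = (0.48)² = 0.2304
Numerator = 0.414 − 0.2304 = 0.1836; denominator = 1 − 0.2304 = 0.7696
φ_{22} = 0.1836 / 0.7696 = 0.239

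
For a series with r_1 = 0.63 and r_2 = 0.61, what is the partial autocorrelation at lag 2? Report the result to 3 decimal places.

φ_{22} = (r_2 − r_1²) / (1 − r_1²)
r_1² = (0.63)² = 0.3969
Numerator = 0.61 − 0.3969 = 0.2131; denominator = 1 − 0.3969 = 0.6031
φ_{22} = 0.2131 / 0.6031 = 0.353

0.353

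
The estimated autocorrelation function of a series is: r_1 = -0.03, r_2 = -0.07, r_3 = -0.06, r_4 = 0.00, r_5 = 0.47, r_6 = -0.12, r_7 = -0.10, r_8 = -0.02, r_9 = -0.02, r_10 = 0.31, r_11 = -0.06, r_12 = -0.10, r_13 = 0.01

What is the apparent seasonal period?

5

The largest autocorrelation is r_5 = 0.47, with a weaker echo at lag 10 (0.31); the remaining lags stay at or below 0.01.
The dominant spike at lag 5 indicates a seasonal period of 5.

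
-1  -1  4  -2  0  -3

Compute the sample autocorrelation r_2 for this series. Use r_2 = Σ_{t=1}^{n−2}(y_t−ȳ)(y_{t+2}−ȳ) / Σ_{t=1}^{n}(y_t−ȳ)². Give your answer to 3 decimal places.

0.153

Mean ȳ = (-1 − 1 + 4 − 2 + 0 − 3)/6 = -0.5000
Deviations from mean: -0.5000, -0.5000, 4.5000, -1.5000, 0.5000, -2.5000
Numerator Σ_{t=1}^{4}(y_t−ȳ)(y_{t+2}−ȳ) = 4.5000
Denominator Σ(y_t−ȳ)² = 29.5000
r_2 = 4.5000 / 29.5000 = 0.153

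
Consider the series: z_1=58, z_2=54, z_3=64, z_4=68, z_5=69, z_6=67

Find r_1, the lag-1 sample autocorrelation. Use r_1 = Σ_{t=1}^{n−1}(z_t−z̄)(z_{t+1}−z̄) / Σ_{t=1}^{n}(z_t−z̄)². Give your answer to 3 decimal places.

0.512

Mean z̄ = (58 + 54 + 64 + 68 + 69 + 67)/6 = 63.3333
Deviations from mean: -5.3333, -9.3333, 0.6667, 4.6667, 5.6667, 3.6667
Σ(z_t−z̄)(z_{t+1}−z̄) = (49.7778) + (-6.2222) + (3.1111) + (26.4444) + (20.7778) = 93.8889
Denominator Σ(z_t−z̄)² = 183.3333
r_1 = 93.8889 / 183.3333 = 0.512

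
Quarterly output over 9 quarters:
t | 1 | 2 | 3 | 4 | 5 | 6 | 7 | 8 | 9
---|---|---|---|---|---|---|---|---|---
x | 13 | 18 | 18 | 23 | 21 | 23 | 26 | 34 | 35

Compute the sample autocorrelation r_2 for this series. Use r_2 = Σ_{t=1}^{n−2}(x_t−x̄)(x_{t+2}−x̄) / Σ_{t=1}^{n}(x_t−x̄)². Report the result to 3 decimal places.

0.214

Mean x̄ = (13 + 18 + 18 + 23 + 21 + 23 + 26 + 34 + 35)/9 = 23.4444
Numerator Σ_{t=1}^{7}(x_t−x̄)(x_{t+2}−x̄) = 91.3827
Denominator Σ(x_t−x̄)² = 426.2222
r_2 = 91.3827 / 426.2222 = 0.214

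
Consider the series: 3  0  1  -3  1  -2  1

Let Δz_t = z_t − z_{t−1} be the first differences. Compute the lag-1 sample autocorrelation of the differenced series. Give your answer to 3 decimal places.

-0.755

First differences Δz: -3, 1, -4, 4, -3, 3
Mean of differences = -0.3333
Numerator Σ(Δz_t−Δz̄)(Δz_{t+1}−Δz̄) = -44.7778
Denominator Σ(Δz_t−Δz̄)² = 59.3333
r_1(Δz) = -44.7778 / 59.3333 = -0.755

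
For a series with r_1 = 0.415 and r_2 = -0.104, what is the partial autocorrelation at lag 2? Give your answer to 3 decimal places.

φ_{22} = (r_2 − r_1²) / (1 − r_1²)
r_1² = (0.415)² = 0.172225
Numerator = -0.104 − 0.1722 = -0.2762; denominator = 1 − 0.1722 = 0.8278
φ_{22} = -0.2762 / 0.8278 = -0.334

-0.334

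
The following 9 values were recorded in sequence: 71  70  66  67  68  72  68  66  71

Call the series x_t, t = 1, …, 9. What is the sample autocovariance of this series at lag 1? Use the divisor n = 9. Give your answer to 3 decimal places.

-0.376

Mean x̄ = (71 + 70 + 66 + 67 + 68 + 72 + 68 + 66 + 71)/9 = 68.7778
Σ_{t=1}^{8}(x_t−x̄)(x_{t+1}−x̄) = -3.3827
γ_1 = -3.3827 / 9 = -0.376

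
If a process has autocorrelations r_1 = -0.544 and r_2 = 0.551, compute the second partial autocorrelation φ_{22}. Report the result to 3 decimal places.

φ_{22} = (r_2 − r_1²) / (1 − r_1²)
r_1² = (-0.544)² = 0.295936
Numerator = 0.551 − 0.2959 = 0.2551; denominator = 1 − 0.2959 = 0.7041
φ_{22} = 0.2551 / 0.7041 = 0.362

0.362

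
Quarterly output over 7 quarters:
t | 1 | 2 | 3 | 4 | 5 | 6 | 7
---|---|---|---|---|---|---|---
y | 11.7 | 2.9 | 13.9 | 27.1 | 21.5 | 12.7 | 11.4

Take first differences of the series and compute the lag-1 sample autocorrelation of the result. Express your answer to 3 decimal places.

First differences Δy: -8.8, 11.0, 13.2, -5.6, -8.8, -1.3
Mean of differences = -0.0500
Numerator Σ(Δy_t−Δȳ)(Δy_{t+1}−Δȳ) = 35.6875
Denominator Σ(Δy_t−Δȳ)² = 483.1550
r_1(Δy) = 35.6875 / 483.1550 = 0.074

0.074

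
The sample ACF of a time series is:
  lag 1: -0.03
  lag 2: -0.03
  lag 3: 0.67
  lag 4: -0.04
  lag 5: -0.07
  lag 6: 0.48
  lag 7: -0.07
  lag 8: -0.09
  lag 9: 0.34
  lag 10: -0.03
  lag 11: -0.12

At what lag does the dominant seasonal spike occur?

3

The largest autocorrelation is r_3 = 0.67, with weaker echoes at lags 6 (0.48) and 9 (0.34); the remaining lags stay at or below -0.03.
The dominant spike at lag 3 indicates a seasonal period of 3.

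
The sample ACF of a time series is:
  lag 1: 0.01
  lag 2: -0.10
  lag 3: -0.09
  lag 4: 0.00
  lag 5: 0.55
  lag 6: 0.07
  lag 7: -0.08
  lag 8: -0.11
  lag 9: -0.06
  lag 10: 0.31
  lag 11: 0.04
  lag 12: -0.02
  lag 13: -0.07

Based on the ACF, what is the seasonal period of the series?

5

The largest autocorrelation is r_5 = 0.55, with a weaker echo at lag 10 (0.31); the remaining lags stay at or below 0.07.
The dominant spike at lag 5 indicates a seasonal period of 5.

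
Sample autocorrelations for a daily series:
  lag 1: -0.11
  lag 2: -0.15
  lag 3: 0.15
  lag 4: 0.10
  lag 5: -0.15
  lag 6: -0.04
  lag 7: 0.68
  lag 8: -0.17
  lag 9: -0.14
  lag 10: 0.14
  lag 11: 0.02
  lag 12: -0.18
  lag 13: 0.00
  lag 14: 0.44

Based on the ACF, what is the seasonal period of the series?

The largest autocorrelation is r_7 = 0.68, with a weaker echo at lag 14 (0.44); the remaining lags stay at or below 0.15.
The dominant spike at lag 7 indicates a seasonal period of 7.

7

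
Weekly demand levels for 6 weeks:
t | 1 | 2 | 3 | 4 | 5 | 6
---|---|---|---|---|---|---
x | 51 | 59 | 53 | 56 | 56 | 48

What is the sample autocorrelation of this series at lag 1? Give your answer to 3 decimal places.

-0.364

Mean x̄ = (51 + 59 + 53 + 56 + 56 + 48)/6 = 53.8333
Deviations from mean: -2.8333, 5.1667, -0.8333, 2.1667, 2.1667, -5.8333
Numerator Σ_{t=1}^{5}(x_t−x̄)(x_{t+1}−x̄) = -28.6944
Denominator Σ(x_t−x̄)² = 78.8333
r_1 = -28.6944 / 78.8333 = -0.364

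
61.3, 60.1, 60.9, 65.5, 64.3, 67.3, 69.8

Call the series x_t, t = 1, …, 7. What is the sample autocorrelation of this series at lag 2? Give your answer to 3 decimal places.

0.107

Mean x̄ = (61.3 + 60.1 + 60.9 + 65.5 + 64.3 + 67.3 + 69.8)/7 = 64.1714
Σ(x_t−x̄)(x_{t+2}−x̄) = (9.3937) + (-5.4092) + (-0.4206) + (4.1565) + (0.7237) = 8.4441
Denominator Σ(x_t−x̄)² = 78.7743
r_2 = 8.4441 / 78.7743 = 0.107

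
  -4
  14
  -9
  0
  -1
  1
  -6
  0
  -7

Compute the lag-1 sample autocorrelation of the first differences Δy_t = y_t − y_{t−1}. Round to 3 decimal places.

-0.686

First differences Δy: 18, -23, 9, -1, 2, -7, 6, -7
Mean of differences = -0.3750
Numerator Σ(Δy_t−Δȳ)(Δy_{t+1}−Δȳ) = -735.3906
Denominator Σ(Δy_t−Δȳ)² = 1071.8750
r_1(Δy) = -735.3906 / 1071.8750 = -0.686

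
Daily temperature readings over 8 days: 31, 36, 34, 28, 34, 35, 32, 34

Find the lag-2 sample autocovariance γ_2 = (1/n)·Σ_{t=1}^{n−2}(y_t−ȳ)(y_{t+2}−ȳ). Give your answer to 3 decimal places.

Mean ȳ = (31 + 36 + 34 + 28 + 34 + 35 + 32 + 34)/8 = 33.0000
Σ_{t=1}^{6}(y_t−ȳ)(y_{t+2}−ȳ) = -25.0000
γ_2 = -25.0000 / 8 = -3.125

-3.125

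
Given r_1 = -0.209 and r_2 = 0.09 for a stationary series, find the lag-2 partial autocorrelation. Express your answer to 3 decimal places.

0.048

φ_{22} = (r_2 − r_1²) / (1 − r_1²)
r_1² = (-0.209)² = 0.043681
Numerator = 0.09 − 0.0437 = 0.0463; denominator = 1 − 0.0437 = 0.9563
φ_{22} = 0.0463 / 0.9563 = 0.048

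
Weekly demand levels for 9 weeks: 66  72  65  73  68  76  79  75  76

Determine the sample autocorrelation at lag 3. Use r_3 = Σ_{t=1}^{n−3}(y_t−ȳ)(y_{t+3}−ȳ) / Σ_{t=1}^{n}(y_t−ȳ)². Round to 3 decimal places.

Mean ȳ = (66 + 72 + 65 + 73 + 68 + 76 + 79 + 75 + 76)/9 = 72.2222
Σ(y_t−ȳ)(y_{t+3}−ȳ) = (-4.8395) + (0.9383) + (-27.2840) + (5.2716) + (-11.7284) + (14.2716) = -23.3704
Denominator Σ(y_t−ȳ)² = 191.5556
r_3 = -23.3704 / 191.5556 = -0.122

-0.122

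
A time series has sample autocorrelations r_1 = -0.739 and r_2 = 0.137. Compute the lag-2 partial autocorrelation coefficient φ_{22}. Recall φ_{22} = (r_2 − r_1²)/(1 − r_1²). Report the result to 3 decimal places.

φ_{22} = (r_2 − r_1²) / (1 − r_1²)
r_1² = (-0.739)² = 0.546121
Numerator = 0.137 − 0.5461 = -0.4091; denominator = 1 − 0.5461 = 0.4539
φ_{22} = -0.4091 / 0.4539 = -0.901

-0.901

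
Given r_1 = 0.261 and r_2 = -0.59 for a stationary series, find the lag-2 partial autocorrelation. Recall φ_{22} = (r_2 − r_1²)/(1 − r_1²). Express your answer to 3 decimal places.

φ_{22} = (r_2 − r_1²) / (1 − r_1²)
r_1² = (0.261)² = 0.068121
Numerator = -0.59 − 0.0681 = -0.6581; denominator = 1 − 0.0681 = 0.9319
φ_{22} = -0.6581 / 0.9319 = -0.706

-0.706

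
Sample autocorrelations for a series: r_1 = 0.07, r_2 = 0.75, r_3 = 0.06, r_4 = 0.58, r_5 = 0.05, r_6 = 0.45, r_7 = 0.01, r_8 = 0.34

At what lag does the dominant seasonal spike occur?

The largest autocorrelation is r_2 = 0.75, with weaker echoes at lags 4 (0.58), 6 (0.45) and 8 (0.34); the remaining lags stay at or below 0.07.
The dominant spike at lag 2 indicates a seasonal period of 2.

2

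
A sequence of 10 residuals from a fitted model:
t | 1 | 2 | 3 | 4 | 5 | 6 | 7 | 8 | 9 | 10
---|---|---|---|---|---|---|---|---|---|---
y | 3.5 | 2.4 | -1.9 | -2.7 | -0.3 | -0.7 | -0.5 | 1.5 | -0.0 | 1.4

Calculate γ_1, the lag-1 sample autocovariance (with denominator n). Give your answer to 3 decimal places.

Mean ȳ = (3.5 + 2.4 − 1.9 − 2.7 − 0.3 − 0.7 − 0.5 + 1.5 − 0.0 + 1.4)/10 = 0.2700
Σ_{t=1}^{9}(y_t−ȳ)(y_{t+1}−ȳ) = 10.1111
γ_1 = 10.1111 / 10 = 1.011

1.011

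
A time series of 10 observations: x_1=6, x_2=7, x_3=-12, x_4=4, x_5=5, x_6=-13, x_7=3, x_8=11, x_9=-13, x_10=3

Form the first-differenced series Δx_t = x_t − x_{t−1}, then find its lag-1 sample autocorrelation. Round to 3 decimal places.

First differences Δx: 1, -19, 16, 1, -18, 16, 8, -24, 16
Mean of differences = -0.3333
Numerator Σ(Δx_t−Δx̄)(Δx_{t+1}−Δx̄) = -1067.7778
Denominator Σ(Δx_t−Δx̄)² = 2094.0000
r_1(Δx) = -1067.7778 / 2094.0000 = -0.510

-0.510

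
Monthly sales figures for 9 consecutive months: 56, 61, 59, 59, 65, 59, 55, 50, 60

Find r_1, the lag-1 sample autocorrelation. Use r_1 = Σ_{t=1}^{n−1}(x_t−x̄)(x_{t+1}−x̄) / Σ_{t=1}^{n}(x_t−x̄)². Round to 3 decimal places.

0.117

Mean x̄ = (56 + 61 + 59 + 59 + 65 + 59 + 55 + 50 + 60)/9 = 58.2222
Numerator Σ_{t=1}^{8}(x_t−x̄)(x_{t+1}−x̄) = 16.5062
Denominator Σ(x_t−x̄)² = 141.5556
r_1 = 16.5062 / 141.5556 = 0.117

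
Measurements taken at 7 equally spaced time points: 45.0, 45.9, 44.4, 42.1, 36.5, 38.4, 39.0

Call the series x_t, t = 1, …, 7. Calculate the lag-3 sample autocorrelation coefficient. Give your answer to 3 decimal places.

-0.376

Mean x̄ = (45.0 + 45.9 + 44.4 + 42.1 + 36.5 + 38.4 + 39.0)/7 = 41.6143
Deviations from mean: 3.3857, 4.2857, 2.7857, 0.4857, -5.1143, -3.2143, -2.6143
Σ(x_t−x̄)(x_{t+3}−x̄) = (1.6445) + (-21.9184) + (-8.9541) + (-1.2698) = -30.4978
Denominator Σ(x_t−x̄)² = 81.1486
r_3 = -30.4978 / 81.1486 = -0.376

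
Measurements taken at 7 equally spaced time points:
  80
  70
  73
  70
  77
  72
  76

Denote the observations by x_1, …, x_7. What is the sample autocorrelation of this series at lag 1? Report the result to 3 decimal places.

-0.442

Mean x̄ = (80 + 70 + 73 + 70 + 77 + 72 + 76)/7 = 74.0000
Numerator Σ_{t=1}^{6}(x_t−x̄)(x_{t+1}−x̄) = -38.0000
Denominator Σ(x_t−x̄)² = 86.0000
r_1 = -38.0000 / 86.0000 = -0.442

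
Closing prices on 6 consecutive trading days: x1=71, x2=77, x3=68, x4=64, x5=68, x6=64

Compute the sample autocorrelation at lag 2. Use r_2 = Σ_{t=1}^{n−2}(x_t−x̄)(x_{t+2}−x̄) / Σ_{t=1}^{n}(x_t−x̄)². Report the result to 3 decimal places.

Mean x̄ = (71 + 77 + 68 + 64 + 68 + 64)/6 = 68.6667
Numerator Σ_{t=1}^{4}(x_t−x̄)(x_{t+2}−x̄) = -18.2222
Denominator Σ(x_t−x̄)² = 119.3333
r_2 = -18.2222 / 119.3333 = -0.153

-0.153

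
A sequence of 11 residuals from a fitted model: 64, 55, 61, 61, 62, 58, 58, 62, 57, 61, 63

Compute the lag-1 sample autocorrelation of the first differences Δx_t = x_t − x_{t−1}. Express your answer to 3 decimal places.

First differences Δx: -9, 6, 0, 1, -4, 0, 4, -5, 4, 2
Mean of differences = -0.1000
Numerator Σ(Δx_t−Δx̄)(Δx_{t+1}−Δx̄) = -89.4100
Denominator Σ(Δx_t−Δx̄)² = 194.9000
r_1(Δx) = -89.4100 / 194.9000 = -0.459

-0.459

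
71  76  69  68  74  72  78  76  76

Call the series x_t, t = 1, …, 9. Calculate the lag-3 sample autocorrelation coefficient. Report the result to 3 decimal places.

Mean x̄ = (71 + 76 + 69 + 68 + 74 + 72 + 78 + 76 + 76)/9 = 73.3333
Σ(x_t−x̄)(x_{t+3}−x̄) = (12.4444) + (1.7778) + (5.7778) + (-24.8889) + (1.7778) + (-3.5556) = -6.6667
Denominator Σ(x_t−x̄)² = 98.0000
r_3 = -6.6667 / 98.0000 = -0.068

-0.068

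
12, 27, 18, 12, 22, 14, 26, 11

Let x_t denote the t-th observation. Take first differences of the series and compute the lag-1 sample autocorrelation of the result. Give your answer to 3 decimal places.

-0.568

First differences Δx: 15, -9, -6, 10, -8, 12, -15
Mean of differences = -0.1429
Numerator Σ(Δx_t−Δx̄)(Δx_{t+1}−Δx̄) = -497.1633
Denominator Σ(Δx_t−Δx̄)² = 874.8571
r_1(Δx) = -497.1633 / 874.8571 = -0.568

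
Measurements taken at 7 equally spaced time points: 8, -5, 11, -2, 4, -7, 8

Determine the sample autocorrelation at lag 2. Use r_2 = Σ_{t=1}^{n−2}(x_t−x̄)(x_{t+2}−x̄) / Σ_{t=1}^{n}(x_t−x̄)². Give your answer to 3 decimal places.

Mean x̄ = (8 − 5 + 11 − 2 + 4 − 7 + 8)/7 = 2.4286
Deviations from mean: 5.5714, -7.4286, 8.5714, -4.4286, 1.5714, -9.4286, 5.5714
Σ(x_t−x̄)(x_{t+2}−x̄) = (47.7551) + (32.8980) + (13.4694) + (41.7551) + (8.7551) = 144.6327
Denominator Σ(x_t−x̄)² = 301.7143
r_2 = 144.6327 / 301.7143 = 0.479

0.479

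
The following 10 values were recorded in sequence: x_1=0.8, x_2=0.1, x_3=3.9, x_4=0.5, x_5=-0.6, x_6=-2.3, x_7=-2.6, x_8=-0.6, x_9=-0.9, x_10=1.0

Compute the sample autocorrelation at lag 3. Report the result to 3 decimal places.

Mean x̄ = (0.8 + 0.1 + 3.9 + 0.5 − 0.6 − 2.3 − 2.6 − 0.6 − 0.9 + 1.0)/10 = -0.0700
Σ(x_t−x̄)(x_{t+3}−x̄) = (0.4959) + (-0.0901) + (-8.8531) + (-1.4421) + (0.2809) + (1.8509) + (-2.7071) = -10.4647
Denominator Σ(x_t−x̄)² = 30.6410
r_3 = -10.4647 / 30.6410 = -0.342

-0.342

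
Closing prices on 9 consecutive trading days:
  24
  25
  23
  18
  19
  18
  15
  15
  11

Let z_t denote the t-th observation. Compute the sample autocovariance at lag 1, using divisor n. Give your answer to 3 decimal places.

Mean z̄ = (24 + 25 + 23 + 18 + 19 + 18 + 15 + 15 + 11)/9 = 18.6667
Σ_{t=1}^{8}(z_t−z̄)(z_{t+1}−z̄) = 101.8889
γ_1 = 101.8889 / 9 = 11.321

11.321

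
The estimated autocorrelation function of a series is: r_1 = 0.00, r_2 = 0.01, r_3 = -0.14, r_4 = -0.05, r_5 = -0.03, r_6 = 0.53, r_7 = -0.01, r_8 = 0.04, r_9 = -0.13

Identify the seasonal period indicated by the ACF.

6

The largest autocorrelation is r_6 = 0.53; the remaining lags stay at or below 0.04.
The dominant spike at lag 6 indicates a seasonal period of 6.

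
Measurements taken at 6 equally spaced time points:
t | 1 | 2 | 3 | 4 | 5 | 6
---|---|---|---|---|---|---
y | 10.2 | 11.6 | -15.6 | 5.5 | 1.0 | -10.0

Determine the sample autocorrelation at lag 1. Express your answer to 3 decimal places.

Mean ȳ = (10.2 + 11.6 − 15.6 + 5.5 + 1.0 − 10.0)/6 = 0.4500
Deviations from mean: 9.7500, 11.1500, -16.0500, 5.0500, 0.5500, -10.4500
Σ(y_t−ȳ)(y_{t+1}−ȳ) = (108.7125) + (-178.9575) + (-81.0525) + (2.7775) + (-5.7475) = -154.2675
Denominator Σ(y_t−ȳ)² = 611.9950
r_1 = -154.2675 / 611.9950 = -0.252

-0.252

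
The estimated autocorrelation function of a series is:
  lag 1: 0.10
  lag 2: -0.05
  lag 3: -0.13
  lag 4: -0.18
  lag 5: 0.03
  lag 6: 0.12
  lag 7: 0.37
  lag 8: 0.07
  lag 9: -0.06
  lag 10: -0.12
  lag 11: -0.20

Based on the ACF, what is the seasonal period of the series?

The largest autocorrelation is r_7 = 0.37; the remaining lags stay at or below 0.12.
The dominant spike at lag 7 indicates a seasonal period of 7.

7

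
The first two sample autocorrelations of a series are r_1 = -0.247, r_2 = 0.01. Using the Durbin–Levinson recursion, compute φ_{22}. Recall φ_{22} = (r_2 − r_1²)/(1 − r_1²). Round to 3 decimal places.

φ_{22} = (r_2 − r_1²) / (1 − r_1²)
r_1² = (-0.247)² = 0.061009
Numerator = 0.01 − 0.0610 = -0.0510; denominator = 1 − 0.0610 = 0.9390
φ_{22} = -0.0510 / 0.9390 = -0.054

-0.054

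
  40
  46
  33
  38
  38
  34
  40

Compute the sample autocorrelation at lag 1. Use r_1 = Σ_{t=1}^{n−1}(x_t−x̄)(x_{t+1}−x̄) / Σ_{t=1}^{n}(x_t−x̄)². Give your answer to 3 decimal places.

Mean x̄ = (40 + 46 + 33 + 38 + 38 + 34 + 40)/7 = 38.4286
Deviations from mean: 1.5714, 7.5714, -5.4286, -0.4286, -0.4286, -4.4286, 1.5714
Σ(x_t−x̄)(x_{t+1}−x̄) = (11.8980) + (-41.1020) + (2.3265) + (0.1837) + (1.8980) + (-6.9592) = -31.7551
Denominator Σ(x_t−x̄)² = 111.7143
r_1 = -31.7551 / 111.7143 = -0.284

-0.284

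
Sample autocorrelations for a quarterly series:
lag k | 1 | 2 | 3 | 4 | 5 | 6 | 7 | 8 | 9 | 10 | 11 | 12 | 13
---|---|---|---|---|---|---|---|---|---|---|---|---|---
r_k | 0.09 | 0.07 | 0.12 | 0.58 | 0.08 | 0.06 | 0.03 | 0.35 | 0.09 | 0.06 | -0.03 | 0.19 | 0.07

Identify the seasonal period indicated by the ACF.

4

The largest autocorrelation is r_4 = 0.58, with weaker echoes at lags 8 (0.35) and 12 (0.19); the remaining lags stay at or below 0.12.
The dominant spike at lag 4 indicates a seasonal period of 4.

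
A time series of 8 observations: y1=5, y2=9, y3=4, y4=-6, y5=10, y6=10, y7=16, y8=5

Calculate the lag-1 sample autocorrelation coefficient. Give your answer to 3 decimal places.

Mean ȳ = (5 + 9 + 4 − 6 + 10 + 10 + 16 + 5)/8 = 6.6250
Deviations from mean: -1.6250, 2.3750, -2.6250, -12.6250, 3.3750, 3.3750, 9.3750, -1.6250
Numerator Σ_{t=1}^{7}(y_t−ȳ)(y_{t+1}−ȳ) = 8.2344
Denominator Σ(y_t−ȳ)² = 287.8750
r_1 = 8.2344 / 287.8750 = 0.029

0.029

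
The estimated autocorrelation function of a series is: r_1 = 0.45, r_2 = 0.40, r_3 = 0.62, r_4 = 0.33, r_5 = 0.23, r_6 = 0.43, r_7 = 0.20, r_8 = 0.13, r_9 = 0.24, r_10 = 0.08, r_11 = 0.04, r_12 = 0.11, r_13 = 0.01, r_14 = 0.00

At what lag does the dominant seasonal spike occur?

3

The largest autocorrelation is r_3 = 0.62; the remaining lags stay at or below 0.45. The elevated value at lag 1 (0.45), dropping to 0.40 at lag 2, reflects decaying short-term dependence rather than seasonality.
The dominant spike at lag 3 indicates a seasonal period of 3.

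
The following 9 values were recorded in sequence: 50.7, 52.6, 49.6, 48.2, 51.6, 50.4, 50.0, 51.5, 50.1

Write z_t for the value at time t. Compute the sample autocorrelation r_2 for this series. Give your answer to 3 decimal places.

Mean z̄ = (50.7 + 52.6 + 49.6 + 48.2 + 51.6 + 50.4 + 50.0 + 51.5 + 50.1)/9 = 50.5222
Numerator Σ_{t=1}^{7}(z_t−z̄)(z_{t+2}−z̄) = -6.1610
Denominator Σ(z_t−z̄)² = 13.1756
r_2 = -6.1610 / 13.1756 = -0.468

-0.468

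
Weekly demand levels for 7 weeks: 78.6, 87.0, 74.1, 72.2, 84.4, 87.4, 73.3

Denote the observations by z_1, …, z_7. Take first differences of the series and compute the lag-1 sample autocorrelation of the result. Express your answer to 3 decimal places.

-0.191

First differences Δz: 8.4, -12.9, -1.9, 12.2, 3.0, -14.1
Mean of differences = -0.8833
Numerator Σ(Δz_t−Δz̄)(Δz_{t+1}−Δz̄) = -113.1569
Denominator Σ(Δz_t−Δz̄)² = 592.5483
r_1(Δz) = -113.1569 / 592.5483 = -0.191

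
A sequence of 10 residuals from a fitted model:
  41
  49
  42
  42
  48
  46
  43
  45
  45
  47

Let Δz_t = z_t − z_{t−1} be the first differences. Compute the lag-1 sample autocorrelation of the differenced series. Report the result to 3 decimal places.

-0.396

First differences Δz: 8, -7, 0, 6, -2, -3, 2, 0, 2
Mean of differences = 0.6667
Numerator Σ(Δz_t−Δz̄)(Δz_{t+1}−Δz̄) = -65.7778
Denominator Σ(Δz_t−Δz̄)² = 166.0000
r_1(Δz) = -65.7778 / 166.0000 = -0.396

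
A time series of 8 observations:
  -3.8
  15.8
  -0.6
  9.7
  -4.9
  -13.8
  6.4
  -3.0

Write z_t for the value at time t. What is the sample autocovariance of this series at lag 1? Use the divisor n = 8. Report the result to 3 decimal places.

Mean z̄ = (-3.8 + 15.8 − 0.6 + 9.7 − 4.9 − 13.8 + 6.4 − 3.0)/8 = 0.7250
Σ_{t=1}^{7}(z_t−z̄)(z_{t+1}−z̄) = -172.4306
γ_1 = -172.4306 / 8 = -21.554

-21.554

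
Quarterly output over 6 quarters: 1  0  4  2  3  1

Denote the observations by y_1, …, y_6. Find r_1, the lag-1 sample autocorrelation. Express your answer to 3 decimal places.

Mean ȳ = (1 + 0 + 4 + 2 + 3 + 1)/6 = 1.8333
Deviations from mean: -0.8333, -1.8333, 2.1667, 0.1667, 1.1667, -0.8333
Σ(y_t−ȳ)(y_{t+1}−ȳ) = (1.5278) + (-3.9722) + (0.3611) + (0.1944) + (-0.9722) = -2.8611
Denominator Σ(y_t−ȳ)² = 10.8333
r_1 = -2.8611 / 10.8333 = -0.264

-0.264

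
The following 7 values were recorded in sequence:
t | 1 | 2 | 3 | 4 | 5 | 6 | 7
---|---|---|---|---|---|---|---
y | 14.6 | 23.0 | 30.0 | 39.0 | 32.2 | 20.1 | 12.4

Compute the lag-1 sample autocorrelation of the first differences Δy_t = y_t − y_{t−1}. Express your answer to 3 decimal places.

0.520

First differences Δy: 8.4, 7.0, 9.0, -6.8, -12.1, -7.7
Mean of differences = -0.3667
Numerator Σ(Δy_t−Δȳ)(Δy_{t+1}−Δȳ) = 234.8522
Denominator Σ(Δy_t−Δȳ)² = 451.6933
r_1(Δy) = 234.8522 / 451.6933 = 0.520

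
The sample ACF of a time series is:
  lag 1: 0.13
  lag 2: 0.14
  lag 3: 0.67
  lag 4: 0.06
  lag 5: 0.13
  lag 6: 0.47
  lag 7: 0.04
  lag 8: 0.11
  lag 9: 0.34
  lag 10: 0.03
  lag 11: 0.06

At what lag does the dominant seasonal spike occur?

3

The largest autocorrelation is r_3 = 0.67, with weaker echoes at lags 6 (0.47) and 9 (0.34); the remaining lags stay at or below 0.14.
The dominant spike at lag 3 indicates a seasonal period of 3.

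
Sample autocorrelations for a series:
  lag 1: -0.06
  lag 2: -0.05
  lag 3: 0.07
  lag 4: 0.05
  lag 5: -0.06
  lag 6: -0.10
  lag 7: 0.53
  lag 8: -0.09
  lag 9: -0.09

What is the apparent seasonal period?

7

The largest autocorrelation is r_7 = 0.53; the remaining lags stay at or below 0.07.
The dominant spike at lag 7 indicates a seasonal period of 7.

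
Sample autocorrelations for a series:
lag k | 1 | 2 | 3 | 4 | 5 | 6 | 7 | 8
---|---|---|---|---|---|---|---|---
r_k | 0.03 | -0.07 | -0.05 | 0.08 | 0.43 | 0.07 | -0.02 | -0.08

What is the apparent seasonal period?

5

The largest autocorrelation is r_5 = 0.43; the remaining lags stay at or below 0.08.
The dominant spike at lag 5 indicates a seasonal period of 5.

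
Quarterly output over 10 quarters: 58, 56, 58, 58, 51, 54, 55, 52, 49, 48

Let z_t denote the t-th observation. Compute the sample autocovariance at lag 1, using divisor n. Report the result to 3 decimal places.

5.809

Mean z̄ = (58 + 56 + 58 + 58 + 51 + 54 + 55 + 52 + 49 + 48)/10 = 53.9000
Σ_{t=1}^{9}(z_t−z̄)(z_{t+1}−z̄) = 58.0900
γ_1 = 58.0900 / 10 = 5.809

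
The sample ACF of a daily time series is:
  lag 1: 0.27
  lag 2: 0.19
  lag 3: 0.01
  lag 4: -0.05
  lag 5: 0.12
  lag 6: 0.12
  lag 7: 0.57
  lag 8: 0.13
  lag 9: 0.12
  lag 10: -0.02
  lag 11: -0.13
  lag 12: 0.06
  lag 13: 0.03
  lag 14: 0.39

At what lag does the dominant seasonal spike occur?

7

The largest autocorrelation is r_7 = 0.57, with a weaker echo at lag 14 (0.39); the remaining lags stay at or below 0.27. The elevated value at lag 1 (0.27), dropping to 0.19 at lag 2, reflects decaying short-term dependence rather than seasonality.
The dominant spike at lag 7 indicates a seasonal period of 7.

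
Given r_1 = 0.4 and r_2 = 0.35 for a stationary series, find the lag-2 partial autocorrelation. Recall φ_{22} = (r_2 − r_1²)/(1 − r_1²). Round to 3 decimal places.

0.226

φ_{22} = (r_2 − r_1²) / (1 − r_1²)
r_1² = (0.4)² = 0.16
Numerator = 0.35 − 0.1600 = 0.1900; denominator = 1 − 0.1600 = 0.8400
φ_{22} = 0.1900 / 0.8400 = 0.226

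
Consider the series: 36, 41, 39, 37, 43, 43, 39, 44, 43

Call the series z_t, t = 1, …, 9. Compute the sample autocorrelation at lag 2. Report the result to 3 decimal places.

-0.090

Mean z̄ = (36 + 41 + 39 + 37 + 43 + 43 + 39 + 44 + 43)/9 = 40.5556
Numerator Σ_{t=1}^{7}(z_t−z̄)(z_{t+2}−z̄) = -6.1728
Denominator Σ(z_t−z̄)² = 68.2222
r_2 = -6.1728 / 68.2222 = -0.090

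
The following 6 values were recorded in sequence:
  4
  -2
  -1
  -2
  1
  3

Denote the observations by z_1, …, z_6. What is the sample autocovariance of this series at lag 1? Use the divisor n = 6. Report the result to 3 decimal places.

Mean z̄ = (4 − 2 − 1 − 2 + 1 + 3)/6 = 0.5000
Σ_{t=1}^{5}(z_t−z̄)(z_{t+1}−z̄) = -1.2500
γ_1 = -1.2500 / 6 = -0.208

-0.208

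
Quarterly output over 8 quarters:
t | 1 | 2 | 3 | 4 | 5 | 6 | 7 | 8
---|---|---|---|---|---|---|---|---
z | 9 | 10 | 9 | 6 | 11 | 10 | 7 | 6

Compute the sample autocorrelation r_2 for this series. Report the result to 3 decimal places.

Mean z̄ = (9 + 10 + 9 + 6 + 11 + 10 + 7 + 6)/8 = 8.5000
Σ(z_t−z̄)(z_{t+2}−z̄) = (0.2500) + (-3.7500) + (1.2500) + (-3.7500) + (-3.7500) + (-3.7500) = -13.5000
Denominator Σ(z_t−z̄)² = 26.0000
r_2 = -13.5000 / 26.0000 = -0.519

-0.519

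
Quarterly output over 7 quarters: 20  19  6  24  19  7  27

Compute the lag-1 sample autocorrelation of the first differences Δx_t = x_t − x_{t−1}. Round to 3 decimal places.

First differences Δx: -1, -13, 18, -5, -12, 20
Mean of differences = 1.1667
Numerator Σ(Δx_t−Δx̄)(Δx_{t+1}−Δx̄) = -478.3611
Denominator Σ(Δx_t−Δx̄)² = 1054.8333
r_1(Δx) = -478.3611 / 1054.8333 = -0.453

-0.453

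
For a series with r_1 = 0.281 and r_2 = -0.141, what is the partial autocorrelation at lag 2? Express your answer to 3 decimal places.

φ_{22} = (r_2 − r_1²) / (1 − r_1²)
r_1² = (0.281)² = 0.078961
Numerator = -0.141 − 0.0790 = -0.2200; denominator = 1 − 0.0790 = 0.9210
φ_{22} = -0.2200 / 0.9210 = -0.239

-0.239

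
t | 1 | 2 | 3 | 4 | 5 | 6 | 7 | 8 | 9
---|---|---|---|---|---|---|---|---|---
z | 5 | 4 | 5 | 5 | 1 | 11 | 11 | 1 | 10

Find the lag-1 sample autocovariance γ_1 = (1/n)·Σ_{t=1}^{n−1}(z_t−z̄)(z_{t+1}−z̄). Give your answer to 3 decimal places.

Mean z̄ = (5 + 4 + 5 + 5 + 1 + 11 + 11 + 1 + 10)/9 = 5.8889
Σ_{t=1}^{8}(z_t−z̄)(z_{t+1}−z̄) = -35.4568
γ_1 = -35.4568 / 9 = -3.940

-3.940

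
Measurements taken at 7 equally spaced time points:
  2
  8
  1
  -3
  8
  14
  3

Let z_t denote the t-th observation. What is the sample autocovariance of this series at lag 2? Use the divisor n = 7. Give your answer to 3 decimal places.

-14.962

Mean z̄ = (2 + 8 + 1 − 3 + 8 + 14 + 3)/7 = 4.7143
Σ_{t=1}^{5}(z_t−z̄)(z_{t+2}−z̄) = -104.7347
γ_2 = -104.7347 / 7 = -14.962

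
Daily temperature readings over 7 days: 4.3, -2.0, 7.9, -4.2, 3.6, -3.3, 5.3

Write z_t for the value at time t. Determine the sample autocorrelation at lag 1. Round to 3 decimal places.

Mean z̄ = (4.3 − 2.0 + 7.9 − 4.2 + 3.6 − 3.3 + 5.3)/7 = 1.6571
Numerator Σ_{t=1}^{6}(z_t−z̄)(z_{t+1}−z̄) = -108.1304
Denominator Σ(z_t−z̄)² = 135.2571
r_1 = -108.1304 / 135.2571 = -0.799

-0.799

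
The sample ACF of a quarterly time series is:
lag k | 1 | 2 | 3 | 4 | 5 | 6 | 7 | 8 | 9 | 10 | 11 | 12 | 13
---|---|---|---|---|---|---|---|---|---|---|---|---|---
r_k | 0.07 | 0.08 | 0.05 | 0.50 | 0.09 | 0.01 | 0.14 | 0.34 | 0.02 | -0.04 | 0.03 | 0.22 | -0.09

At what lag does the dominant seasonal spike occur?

The largest autocorrelation is r_4 = 0.50, with weaker echoes at lags 8 (0.34) and 12 (0.22); the remaining lags stay at or below 0.14.
The dominant spike at lag 4 indicates a seasonal period of 4.

4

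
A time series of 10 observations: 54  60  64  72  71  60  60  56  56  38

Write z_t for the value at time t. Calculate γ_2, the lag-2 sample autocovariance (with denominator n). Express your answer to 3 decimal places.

12.708

Mean z̄ = (54 + 60 + 64 + 72 + 71 + 60 + 60 + 56 + 56 + 38)/10 = 59.1000
Σ_{t=1}^{8}(z_t−z̄)(z_{t+2}−z̄) = 127.0800
γ_2 = 127.0800 / 10 = 12.708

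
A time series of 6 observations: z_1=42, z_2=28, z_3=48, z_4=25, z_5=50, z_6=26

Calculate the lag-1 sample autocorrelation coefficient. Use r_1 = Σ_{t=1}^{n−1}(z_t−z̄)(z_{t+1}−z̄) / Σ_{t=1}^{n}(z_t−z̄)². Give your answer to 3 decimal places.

Mean z̄ = (42 + 28 + 48 + 25 + 50 + 26)/6 = 36.5000
Deviations from mean: 5.5000, -8.5000, 11.5000, -11.5000, 13.5000, -10.5000
Σ(z_t−z̄)(z_{t+1}−z̄) = (-46.7500) + (-97.7500) + (-132.2500) + (-155.2500) + (-141.7500) = -573.7500
Denominator Σ(z_t−z̄)² = 659.5000
r_1 = -573.7500 / 659.5000 = -0.870

-0.870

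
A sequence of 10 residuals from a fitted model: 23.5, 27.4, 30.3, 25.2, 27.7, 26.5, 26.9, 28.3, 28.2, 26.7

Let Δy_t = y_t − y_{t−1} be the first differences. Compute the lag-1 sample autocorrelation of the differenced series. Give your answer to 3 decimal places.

First differences Δy: 3.9, 2.9, -5.1, 2.5, -1.2, 0.4, 1.4, -0.1, -1.5
Mean of differences = 0.3556
Numerator Σ(Δy_t−Δȳ)(Δy_{t+1}−Δȳ) = -19.5509
Denominator Σ(Δy_t−Δȳ)² = 60.5622
r_1(Δy) = -19.5509 / 60.5622 = -0.323

-0.323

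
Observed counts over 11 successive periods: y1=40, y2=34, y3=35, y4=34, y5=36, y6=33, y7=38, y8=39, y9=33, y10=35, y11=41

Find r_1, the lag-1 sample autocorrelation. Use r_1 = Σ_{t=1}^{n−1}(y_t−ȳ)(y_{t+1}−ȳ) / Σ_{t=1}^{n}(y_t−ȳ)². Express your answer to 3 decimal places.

Mean ȳ = (40 + 34 + 35 + 34 + 36 + 33 + 38 + 39 + 33 + 35 + 41)/11 = 36.1818
Numerator Σ_{t=1}^{10}(y_t−ȳ)(y_{t+1}−ȳ) = -13.7603
Denominator Σ(y_t−ȳ)² = 81.6364
r_1 = -13.7603 / 81.6364 = -0.169

-0.169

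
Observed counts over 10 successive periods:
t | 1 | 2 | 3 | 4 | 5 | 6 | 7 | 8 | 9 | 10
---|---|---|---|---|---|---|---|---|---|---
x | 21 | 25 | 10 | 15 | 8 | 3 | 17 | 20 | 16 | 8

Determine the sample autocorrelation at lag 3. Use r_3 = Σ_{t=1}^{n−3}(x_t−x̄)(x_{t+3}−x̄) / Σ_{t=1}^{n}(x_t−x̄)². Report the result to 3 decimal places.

Mean x̄ = (21 + 25 + 10 + 15 + 8 + 3 + 17 + 20 + 16 + 8)/10 = 14.3000
Numerator Σ_{t=1}^{7}(x_t−x̄)(x_{t+3}−x̄) = -84.3700
Denominator Σ(x_t−x̄)² = 428.1000
r_3 = -84.3700 / 428.1000 = -0.197

-0.197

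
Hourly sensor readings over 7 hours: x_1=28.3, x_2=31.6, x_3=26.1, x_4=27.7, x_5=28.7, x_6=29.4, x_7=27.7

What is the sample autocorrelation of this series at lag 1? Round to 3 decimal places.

-0.390

Mean x̄ = (28.3 + 31.6 + 26.1 + 27.7 + 28.7 + 29.4 + 27.7)/7 = 28.5000
Deviations from mean: -0.2000, 3.1000, -2.4000, -0.8000, 0.2000, 0.9000, -0.8000
Σ(x_t−x̄)(x_{t+1}−x̄) = (-0.6200) + (-7.4400) + (1.9200) + (-0.1600) + (0.1800) + (-0.7200) = -6.8400
Denominator Σ(x_t−x̄)² = 17.5400
r_1 = -6.8400 / 17.5400 = -0.390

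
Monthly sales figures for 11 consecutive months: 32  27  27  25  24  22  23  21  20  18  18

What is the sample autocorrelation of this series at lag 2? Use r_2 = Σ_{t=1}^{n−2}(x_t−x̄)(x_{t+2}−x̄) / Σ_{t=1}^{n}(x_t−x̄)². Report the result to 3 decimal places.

0.401

Mean x̄ = (32 + 27 + 27 + 25 + 24 + 22 + 23 + 21 + 20 + 18 + 18)/11 = 23.3636
Numerator Σ_{t=1}^{9}(x_t−x̄)(x_{t+2}−x̄) = 72.3719
Denominator Σ(x_t−x̄)² = 180.5455
r_2 = 72.3719 / 180.5455 = 0.401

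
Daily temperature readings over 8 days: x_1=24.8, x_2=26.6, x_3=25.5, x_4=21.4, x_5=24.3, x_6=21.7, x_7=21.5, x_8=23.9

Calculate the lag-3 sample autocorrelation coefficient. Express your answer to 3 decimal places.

0.030

Mean x̄ = (24.8 + 26.6 + 25.5 + 21.4 + 24.3 + 21.7 + 21.5 + 23.9)/8 = 23.7125
Σ(x_t−x̄)(x_{t+3}−x̄) = (-2.5148) + (1.6964) + (-3.5973) + (5.1164) + (0.1102) = 0.8108
Denominator Σ(x_t−x̄)² = 27.3888
r_3 = 0.8108 / 27.3888 = 0.030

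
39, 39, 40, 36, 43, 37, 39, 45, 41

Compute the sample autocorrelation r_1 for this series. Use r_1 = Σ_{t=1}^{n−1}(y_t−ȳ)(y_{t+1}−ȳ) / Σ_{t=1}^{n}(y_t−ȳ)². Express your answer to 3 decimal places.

-0.272

Mean ȳ = (39 + 39 + 40 + 36 + 43 + 37 + 39 + 45 + 41)/9 = 39.8889
Numerator Σ_{t=1}^{8}(y_t−ȳ)(y_{t+1}−ȳ) = -17.1235
Denominator Σ(y_t−ȳ)² = 62.8889
r_1 = -17.1235 / 62.8889 = -0.272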